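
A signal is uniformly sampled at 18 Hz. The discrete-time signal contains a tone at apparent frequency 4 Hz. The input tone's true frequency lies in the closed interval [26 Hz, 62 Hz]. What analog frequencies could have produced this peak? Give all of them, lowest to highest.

Frequencies that alias to 4 Hz are k·fs ± 4 Hz for integer k ≥ 0.
k=0: 4 Hz.
k=1: 14 Hz, 22 Hz.
k=2: 32 Hz, 40 Hz.
k=3: 50 Hz, 58 Hz.
k=4: 68 Hz, 76 Hz.
Within [26 Hz, 62 Hz]: 32 Hz, 40 Hz, 50 Hz, 58 Hz.

32 Hz, 40 Hz, 50 Hz, 58 Hz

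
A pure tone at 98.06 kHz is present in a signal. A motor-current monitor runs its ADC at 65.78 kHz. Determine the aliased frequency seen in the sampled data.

98.06 kHz mod fs = 32.28 kHz.
32.28 kHz ≤ fs/2 = 32.89 kHz, appears at 32.28 kHz.

32.28 kHz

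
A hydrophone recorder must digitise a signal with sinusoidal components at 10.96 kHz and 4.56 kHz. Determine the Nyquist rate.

21.92 kHz

Highest-frequency component: 10.96 kHz.
Nyquist rate = 2 × 10.96 kHz = 21.92 kHz.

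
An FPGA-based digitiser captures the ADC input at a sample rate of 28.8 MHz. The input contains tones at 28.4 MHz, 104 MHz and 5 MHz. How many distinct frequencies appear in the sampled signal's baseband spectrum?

3

fs/2 = 14.4 MHz.
28.4 MHz > fs/2 = 14.4 MHz, folds to fs − 28.4 MHz = 0.4 MHz.
104 MHz mod fs = 17.6 MHz.
17.6 MHz > fs/2 = 14.4 MHz, folds to fs − 17.6 MHz = 11.2 MHz.
5 MHz ≤ fs/2 = 14.4 MHz, passes unchanged.
Distinct values: {0.4 MHz, 5 MHz, 11.2 MHz} → 3.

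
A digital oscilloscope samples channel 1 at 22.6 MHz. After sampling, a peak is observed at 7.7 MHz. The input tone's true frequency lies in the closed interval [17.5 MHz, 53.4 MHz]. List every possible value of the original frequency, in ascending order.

Frequencies that alias to 7.7 MHz are k·fs ± 7.7 MHz for integer k ≥ 0.
k=0: 7.7 MHz.
k=1: 14.9 MHz, 30.3 MHz.
k=2: 37.5 MHz, 52.9 MHz.
k=3: 60.1 MHz, 75.5 MHz.
Within [17.5 MHz, 53.4 MHz]: 30.3 MHz, 37.5 MHz, 52.9 MHz.

30.3 MHz, 37.5 MHz, 52.9 MHz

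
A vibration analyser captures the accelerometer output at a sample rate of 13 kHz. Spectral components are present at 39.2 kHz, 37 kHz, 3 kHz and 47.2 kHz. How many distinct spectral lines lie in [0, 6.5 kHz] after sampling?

4

fs/2 = 6.5 kHz.
39.2 kHz mod fs = 0.2 kHz.
0.2 kHz ≤ fs/2 = 6.5 kHz, appears at 0.2 kHz.
37 kHz mod fs = 11 kHz.
11 kHz > fs/2 = 6.5 kHz, folds to fs − 11 kHz = 2 kHz.
3 kHz ≤ fs/2 = 6.5 kHz, passes unchanged.
47.2 kHz mod fs = 8.2 kHz.
8.2 kHz > fs/2 = 6.5 kHz, folds to fs − 8.2 kHz = 4.8 kHz.
Distinct values: {0.2 kHz, 2 kHz, 3 kHz, 4.8 kHz} → 4.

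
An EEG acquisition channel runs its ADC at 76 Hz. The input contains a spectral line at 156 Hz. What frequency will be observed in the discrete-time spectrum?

4 Hz

156 Hz mod fs = 4 Hz.
4 Hz ≤ fs/2 = 38 Hz, appears at 4 Hz.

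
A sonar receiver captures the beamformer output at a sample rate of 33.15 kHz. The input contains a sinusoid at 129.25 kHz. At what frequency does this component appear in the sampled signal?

3.35 kHz

129.25 kHz mod fs = 29.8 kHz.
29.8 kHz > fs/2 = 16.575 kHz, folds to fs − 29.8 kHz = 3.35 kHz.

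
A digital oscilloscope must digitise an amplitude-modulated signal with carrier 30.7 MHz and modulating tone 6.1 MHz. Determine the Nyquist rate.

73.6 MHz

AM sidebands sit at fc ± fm = 24.6 MHz and 36.8 MHz.
Highest-frequency component: 36.8 MHz.
Nyquist rate = 2 × 36.8 MHz = 73.6 MHz.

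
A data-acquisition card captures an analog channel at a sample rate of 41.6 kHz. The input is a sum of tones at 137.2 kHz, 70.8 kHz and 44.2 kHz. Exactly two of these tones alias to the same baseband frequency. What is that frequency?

fs/2 = 20.8 kHz.
137.2 kHz mod fs = 12.4 kHz.
12.4 kHz ≤ fs/2 = 20.8 kHz, appears at 12.4 kHz.
70.8 kHz mod fs = 29.2 kHz.
29.2 kHz > fs/2 = 20.8 kHz, folds to fs − 29.2 kHz = 12.4 kHz.
44.2 kHz mod fs = 2.6 kHz.
2.6 kHz ≤ fs/2 = 20.8 kHz, appears at 2.6 kHz.
70.8 kHz and 137.2 kHz both map to 12.4 kHz.

12.4 kHz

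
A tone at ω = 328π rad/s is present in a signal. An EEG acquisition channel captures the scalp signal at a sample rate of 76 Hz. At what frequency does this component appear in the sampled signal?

12 Hz

ω = 328π rad/s → f = ω/(2π) = 164 Hz.
164 Hz mod fs = 12 Hz.
12 Hz ≤ fs/2 = 38 Hz, appears at 12 Hz.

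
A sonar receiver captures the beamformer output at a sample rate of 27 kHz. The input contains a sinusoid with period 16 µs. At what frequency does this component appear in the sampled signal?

T = 16 µs → f = 1/T = 62.5 kHz.
62.5 kHz mod fs = 8.5 kHz.
8.5 kHz ≤ fs/2 = 13.5 kHz, appears at 8.5 kHz.

8.5 kHz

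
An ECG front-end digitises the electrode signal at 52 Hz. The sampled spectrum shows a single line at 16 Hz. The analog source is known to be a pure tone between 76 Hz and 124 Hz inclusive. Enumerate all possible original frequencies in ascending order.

88 Hz, 120 Hz

Frequencies that alias to 16 Hz are k·fs ± 16 Hz for integer k ≥ 0.
k=0: 16 Hz.
k=1: 36 Hz, 68 Hz.
k=2: 88 Hz, 120 Hz.
k=3: 140 Hz, 172 Hz.
Within [76 Hz, 124 Hz]: 88 Hz, 120 Hz.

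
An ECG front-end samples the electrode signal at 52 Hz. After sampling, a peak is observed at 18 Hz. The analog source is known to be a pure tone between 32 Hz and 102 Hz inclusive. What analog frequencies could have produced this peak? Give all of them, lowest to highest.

Frequencies that alias to 18 Hz are k·fs ± 18 Hz for integer k ≥ 0.
k=0: 18 Hz.
k=1: 34 Hz, 70 Hz.
k=2: 86 Hz, 122 Hz.
k=3: 138 Hz, 174 Hz.
Within [32 Hz, 102 Hz]: 34 Hz, 70 Hz, 86 Hz.

34 Hz, 70 Hz, 86 Hz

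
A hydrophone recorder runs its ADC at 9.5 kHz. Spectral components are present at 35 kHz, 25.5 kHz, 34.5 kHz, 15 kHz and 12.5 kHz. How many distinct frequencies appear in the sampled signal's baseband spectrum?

fs/2 = 4.75 kHz.
35 kHz mod fs = 6.5 kHz.
6.5 kHz > fs/2 = 4.75 kHz, folds to fs − 6.5 kHz = 3 kHz.
25.5 kHz mod fs = 6.5 kHz.
6.5 kHz > fs/2 = 4.75 kHz, folds to fs − 6.5 kHz = 3 kHz.
34.5 kHz mod fs = 6 kHz.
6 kHz > fs/2 = 4.75 kHz, folds to fs − 6 kHz = 3.5 kHz.
15 kHz mod fs = 5.5 kHz.
5.5 kHz > fs/2 = 4.75 kHz, folds to fs − 5.5 kHz = 4 kHz.
12.5 kHz mod fs = 3 kHz.
3 kHz ≤ fs/2 = 4.75 kHz, appears at 3 kHz.
Distinct values: {3 kHz, 3.5 kHz, 4 kHz} → 3.

3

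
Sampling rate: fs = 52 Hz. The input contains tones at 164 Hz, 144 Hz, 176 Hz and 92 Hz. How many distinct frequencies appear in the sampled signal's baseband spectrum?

fs/2 = 26 Hz.
164 Hz mod fs = 8 Hz.
8 Hz ≤ fs/2 = 26 Hz, appears at 8 Hz.
144 Hz mod fs = 40 Hz.
40 Hz > fs/2 = 26 Hz, folds to fs − 40 Hz = 12 Hz.
176 Hz mod fs = 20 Hz.
20 Hz ≤ fs/2 = 26 Hz, appears at 20 Hz.
92 Hz mod fs = 40 Hz.
40 Hz > fs/2 = 26 Hz, folds to fs − 40 Hz = 12 Hz.
Distinct values: {8 Hz, 12 Hz, 20 Hz} → 3.

3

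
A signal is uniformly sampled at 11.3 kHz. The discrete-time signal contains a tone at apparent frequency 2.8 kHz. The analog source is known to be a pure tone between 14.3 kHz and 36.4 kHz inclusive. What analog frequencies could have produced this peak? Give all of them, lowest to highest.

Frequencies that alias to 2.8 kHz are k·fs ± 2.8 kHz for integer k ≥ 0.
k=0: 2.8 kHz.
k=1: 8.5 kHz, 14.1 kHz.
k=2: 19.8 kHz, 25.4 kHz.
k=3: 31.1 kHz, 36.7 kHz.
k=4: 42.4 kHz, 48 kHz.
Within [14.3 kHz, 36.4 kHz]: 19.8 kHz, 25.4 kHz, 31.1 kHz.

19.8 kHz, 25.4 kHz, 31.1 kHz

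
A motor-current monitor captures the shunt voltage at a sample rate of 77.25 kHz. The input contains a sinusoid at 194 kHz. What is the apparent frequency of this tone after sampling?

37.75 kHz

194 kHz mod fs = 39.5 kHz.
39.5 kHz > fs/2 = 38.625 kHz, folds to fs − 39.5 kHz = 37.75 kHz.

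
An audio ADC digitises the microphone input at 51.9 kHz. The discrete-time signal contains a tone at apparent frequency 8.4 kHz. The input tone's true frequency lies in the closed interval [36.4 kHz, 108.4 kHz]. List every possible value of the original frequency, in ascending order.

Frequencies that alias to 8.4 kHz are k·fs ± 8.4 kHz for integer k ≥ 0.
k=0: 8.4 kHz.
k=1: 43.5 kHz, 60.3 kHz.
k=2: 95.4 kHz, 112.2 kHz.
k=3: 147.3 kHz, 164.1 kHz.
Within [36.4 kHz, 108.4 kHz]: 43.5 kHz, 60.3 kHz, 95.4 kHz.

43.5 kHz, 60.3 kHz, 95.4 kHz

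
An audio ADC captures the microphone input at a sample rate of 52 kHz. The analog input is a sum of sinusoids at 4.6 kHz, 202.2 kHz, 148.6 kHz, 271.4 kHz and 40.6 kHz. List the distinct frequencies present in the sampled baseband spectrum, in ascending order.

fs/2 = 26 kHz.
4.6 kHz ≤ fs/2 = 26 kHz, passes unchanged.
202.2 kHz mod fs = 46.2 kHz.
46.2 kHz > fs/2 = 26 kHz, folds to fs − 46.2 kHz = 5.8 kHz.
148.6 kHz mod fs = 44.6 kHz.
44.6 kHz > fs/2 = 26 kHz, folds to fs − 44.6 kHz = 7.4 kHz.
271.4 kHz mod fs = 11.4 kHz.
11.4 kHz ≤ fs/2 = 26 kHz, appears at 11.4 kHz.
40.6 kHz > fs/2 = 26 kHz, folds to fs − 40.6 kHz = 11.4 kHz.
Distinct values: {4.6 kHz, 5.8 kHz, 7.4 kHz, 11.4 kHz}.

4.6 kHz, 5.8 kHz, 7.4 kHz, 11.4 kHz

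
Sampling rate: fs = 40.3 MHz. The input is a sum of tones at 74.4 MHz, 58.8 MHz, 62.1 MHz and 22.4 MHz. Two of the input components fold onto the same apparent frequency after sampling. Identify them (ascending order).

fs/2 = 20.15 MHz.
74.4 MHz mod fs = 34.1 MHz.
34.1 MHz > fs/2 = 20.15 MHz, folds to fs − 34.1 MHz = 6.2 MHz.
58.8 MHz mod fs = 18.5 MHz.
18.5 MHz ≤ fs/2 = 20.15 MHz, appears at 18.5 MHz.
62.1 MHz mod fs = 21.8 MHz.
21.8 MHz > fs/2 = 20.15 MHz, folds to fs − 21.8 MHz = 18.5 MHz.
22.4 MHz > fs/2 = 20.15 MHz, folds to fs − 22.4 MHz = 17.9 MHz.
58.8 MHz and 62.1 MHz both map to 18.5 MHz.

58.8 MHz, 62.1 MHz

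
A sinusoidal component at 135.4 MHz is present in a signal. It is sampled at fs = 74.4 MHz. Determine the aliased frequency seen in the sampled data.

135.4 MHz mod fs = 61 MHz.
61 MHz > fs/2 = 37.2 MHz, folds to fs − 61 MHz = 13.4 MHz.

13.4 MHz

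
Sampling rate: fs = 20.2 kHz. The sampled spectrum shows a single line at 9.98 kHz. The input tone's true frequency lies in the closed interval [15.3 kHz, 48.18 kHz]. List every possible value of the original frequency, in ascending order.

30.18 kHz, 30.42 kHz

Frequencies that alias to 9.98 kHz are k·fs ± 9.98 kHz for integer k ≥ 0.
k=0: 9.98 kHz.
k=1: 10.22 kHz, 30.18 kHz.
k=2: 30.42 kHz, 50.38 kHz.
k=3: 50.62 kHz, 70.58 kHz.
Within [15.3 kHz, 48.18 kHz]: 30.18 kHz, 30.42 kHz.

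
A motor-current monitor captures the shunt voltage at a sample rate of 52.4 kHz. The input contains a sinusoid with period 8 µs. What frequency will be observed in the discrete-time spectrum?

20.2 kHz

T = 8 µs → f = 1/T = 125 kHz.
125 kHz mod fs = 20.2 kHz.
20.2 kHz ≤ fs/2 = 26.2 kHz, appears at 20.2 kHz.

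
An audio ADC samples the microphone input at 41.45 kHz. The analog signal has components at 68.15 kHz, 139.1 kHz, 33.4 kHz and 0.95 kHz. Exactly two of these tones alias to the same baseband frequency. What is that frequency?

fs/2 = 20.725 kHz.
68.15 kHz mod fs = 26.7 kHz.
26.7 kHz > fs/2 = 20.725 kHz, folds to fs − 26.7 kHz = 14.75 kHz.
139.1 kHz mod fs = 14.75 kHz.
14.75 kHz ≤ fs/2 = 20.725 kHz, appears at 14.75 kHz.
33.4 kHz > fs/2 = 20.725 kHz, folds to fs − 33.4 kHz = 8.05 kHz.
0.95 kHz ≤ fs/2 = 20.725 kHz, passes unchanged.
68.15 kHz and 139.1 kHz both map to 14.75 kHz.

14.75 kHz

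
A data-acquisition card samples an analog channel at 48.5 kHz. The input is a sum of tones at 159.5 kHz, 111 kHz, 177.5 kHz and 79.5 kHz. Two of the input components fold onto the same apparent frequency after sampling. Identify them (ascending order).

111 kHz, 159.5 kHz

fs/2 = 24.25 kHz.
159.5 kHz mod fs = 14 kHz.
14 kHz ≤ fs/2 = 24.25 kHz, appears at 14 kHz.
111 kHz mod fs = 14 kHz.
14 kHz ≤ fs/2 = 24.25 kHz, appears at 14 kHz.
177.5 kHz mod fs = 32 kHz.
32 kHz > fs/2 = 24.25 kHz, folds to fs − 32 kHz = 16.5 kHz.
79.5 kHz mod fs = 31 kHz.
31 kHz > fs/2 = 24.25 kHz, folds to fs − 31 kHz = 17.5 kHz.
111 kHz and 159.5 kHz both map to 14 kHz.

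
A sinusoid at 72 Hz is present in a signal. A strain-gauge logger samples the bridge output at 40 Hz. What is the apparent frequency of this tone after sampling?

72 Hz mod fs = 32 Hz.
32 Hz > fs/2 = 20 Hz, folds to fs − 32 Hz = 8 Hz.

8 Hz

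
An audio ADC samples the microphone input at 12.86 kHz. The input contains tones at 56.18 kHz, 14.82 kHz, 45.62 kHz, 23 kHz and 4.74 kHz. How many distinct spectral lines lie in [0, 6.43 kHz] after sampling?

4

fs/2 = 6.43 kHz.
56.18 kHz mod fs = 4.74 kHz.
4.74 kHz ≤ fs/2 = 6.43 kHz, appears at 4.74 kHz.
14.82 kHz mod fs = 1.96 kHz.
1.96 kHz ≤ fs/2 = 6.43 kHz, appears at 1.96 kHz.
45.62 kHz mod fs = 7.04 kHz.
7.04 kHz > fs/2 = 6.43 kHz, folds to fs − 7.04 kHz = 5.82 kHz.
23 kHz mod fs = 10.14 kHz.
10.14 kHz > fs/2 = 6.43 kHz, folds to fs − 10.14 kHz = 2.72 kHz.
4.74 kHz ≤ fs/2 = 6.43 kHz, passes unchanged.
Distinct values: {1.96 kHz, 2.72 kHz, 4.74 kHz, 5.82 kHz} → 4.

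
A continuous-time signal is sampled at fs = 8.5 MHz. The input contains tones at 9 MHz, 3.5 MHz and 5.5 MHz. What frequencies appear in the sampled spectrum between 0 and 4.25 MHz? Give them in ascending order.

fs/2 = 4.25 MHz.
9 MHz mod fs = 0.5 MHz.
0.5 MHz ≤ fs/2 = 4.25 MHz, appears at 0.5 MHz.
3.5 MHz ≤ fs/2 = 4.25 MHz, passes unchanged.
5.5 MHz > fs/2 = 4.25 MHz, folds to fs − 5.5 MHz = 3 MHz.
Distinct values: {0.5 MHz, 3 MHz, 3.5 MHz}.

0.5 MHz, 3 MHz, 3.5 MHz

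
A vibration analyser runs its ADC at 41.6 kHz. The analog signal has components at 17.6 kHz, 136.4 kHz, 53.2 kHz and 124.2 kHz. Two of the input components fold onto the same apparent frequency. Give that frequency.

fs/2 = 20.8 kHz.
17.6 kHz ≤ fs/2 = 20.8 kHz, passes unchanged.
136.4 kHz mod fs = 11.6 kHz.
11.6 kHz ≤ fs/2 = 20.8 kHz, appears at 11.6 kHz.
53.2 kHz mod fs = 11.6 kHz.
11.6 kHz ≤ fs/2 = 20.8 kHz, appears at 11.6 kHz.
124.2 kHz mod fs = 41 kHz.
41 kHz > fs/2 = 20.8 kHz, folds to fs − 41 kHz = 0.6 kHz.
53.2 kHz and 136.4 kHz both map to 11.6 kHz.

11.6 kHz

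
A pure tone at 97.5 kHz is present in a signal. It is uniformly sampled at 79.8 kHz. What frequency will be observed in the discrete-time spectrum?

97.5 kHz mod fs = 17.7 kHz.
17.7 kHz ≤ fs/2 = 39.9 kHz, appears at 17.7 kHz.

17.7 kHz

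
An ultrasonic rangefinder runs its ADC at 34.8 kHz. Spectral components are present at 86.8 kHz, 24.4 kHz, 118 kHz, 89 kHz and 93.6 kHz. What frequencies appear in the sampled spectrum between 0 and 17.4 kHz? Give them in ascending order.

10.4 kHz, 10.8 kHz, 13.6 kHz, 15.4 kHz, 17.2 kHz

fs/2 = 17.4 kHz.
86.8 kHz mod fs = 17.2 kHz.
17.2 kHz ≤ fs/2 = 17.4 kHz, appears at 17.2 kHz.
24.4 kHz > fs/2 = 17.4 kHz, folds to fs − 24.4 kHz = 10.4 kHz.
118 kHz mod fs = 13.6 kHz.
13.6 kHz ≤ fs/2 = 17.4 kHz, appears at 13.6 kHz.
89 kHz mod fs = 19.4 kHz.
19.4 kHz > fs/2 = 17.4 kHz, folds to fs − 19.4 kHz = 15.4 kHz.
93.6 kHz mod fs = 24 kHz.
24 kHz > fs/2 = 17.4 kHz, folds to fs − 24 kHz = 10.8 kHz.
Distinct values: {10.4 kHz, 10.8 kHz, 13.6 kHz, 15.4 kHz, 17.2 kHz}.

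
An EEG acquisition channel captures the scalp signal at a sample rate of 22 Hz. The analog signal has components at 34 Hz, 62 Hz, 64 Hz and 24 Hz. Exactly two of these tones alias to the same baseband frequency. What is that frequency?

2 Hz

fs/2 = 11 Hz.
34 Hz mod fs = 12 Hz.
12 Hz > fs/2 = 11 Hz, folds to fs − 12 Hz = 10 Hz.
62 Hz mod fs = 18 Hz.
18 Hz > fs/2 = 11 Hz, folds to fs − 18 Hz = 4 Hz.
64 Hz mod fs = 20 Hz.
20 Hz > fs/2 = 11 Hz, folds to fs − 20 Hz = 2 Hz.
24 Hz mod fs = 2 Hz.
2 Hz ≤ fs/2 = 11 Hz, appears at 2 Hz.
24 Hz and 64 Hz both map to 2 Hz.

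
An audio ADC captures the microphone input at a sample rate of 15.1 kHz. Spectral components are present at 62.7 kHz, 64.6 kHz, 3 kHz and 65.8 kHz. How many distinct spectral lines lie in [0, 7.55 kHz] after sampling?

fs/2 = 7.55 kHz.
62.7 kHz mod fs = 2.3 kHz.
2.3 kHz ≤ fs/2 = 7.55 kHz, appears at 2.3 kHz.
64.6 kHz mod fs = 4.2 kHz.
4.2 kHz ≤ fs/2 = 7.55 kHz, appears at 4.2 kHz.
3 kHz ≤ fs/2 = 7.55 kHz, passes unchanged.
65.8 kHz mod fs = 5.4 kHz.
5.4 kHz ≤ fs/2 = 7.55 kHz, appears at 5.4 kHz.
Distinct values: {2.3 kHz, 3 kHz, 4.2 kHz, 5.4 kHz} → 4.

4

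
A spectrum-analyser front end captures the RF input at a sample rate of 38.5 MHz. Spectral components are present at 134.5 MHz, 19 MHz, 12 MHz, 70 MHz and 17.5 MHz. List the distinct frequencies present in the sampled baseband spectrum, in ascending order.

fs/2 = 19.25 MHz.
134.5 MHz mod fs = 19 MHz.
19 MHz ≤ fs/2 = 19.25 MHz, appears at 19 MHz.
19 MHz ≤ fs/2 = 19.25 MHz, passes unchanged.
12 MHz ≤ fs/2 = 19.25 MHz, passes unchanged.
70 MHz mod fs = 31.5 MHz.
31.5 MHz > fs/2 = 19.25 MHz, folds to fs − 31.5 MHz = 7 MHz.
17.5 MHz ≤ fs/2 = 19.25 MHz, passes unchanged.
Distinct values: {7 MHz, 12 MHz, 17.5 MHz, 19 MHz}.

7 MHz, 12 MHz, 17.5 MHz, 19 MHz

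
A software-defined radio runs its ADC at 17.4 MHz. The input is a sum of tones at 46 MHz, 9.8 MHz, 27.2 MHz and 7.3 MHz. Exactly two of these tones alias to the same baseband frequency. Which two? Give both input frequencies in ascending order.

9.8 MHz, 27.2 MHz

fs/2 = 8.7 MHz.
46 MHz mod fs = 11.2 MHz.
11.2 MHz > fs/2 = 8.7 MHz, folds to fs − 11.2 MHz = 6.2 MHz.
9.8 MHz > fs/2 = 8.7 MHz, folds to fs − 9.8 MHz = 7.6 MHz.
27.2 MHz mod fs = 9.8 MHz.
9.8 MHz > fs/2 = 8.7 MHz, folds to fs − 9.8 MHz = 7.6 MHz.
7.3 MHz ≤ fs/2 = 8.7 MHz, passes unchanged.
9.8 MHz and 27.2 MHz both map to 7.6 MHz.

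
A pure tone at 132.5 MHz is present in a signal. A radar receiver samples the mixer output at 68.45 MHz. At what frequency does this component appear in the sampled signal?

4.4 MHz

132.5 MHz mod fs = 64.05 MHz.
64.05 MHz > fs/2 = 34.225 MHz, folds to fs − 64.05 MHz = 4.4 MHz.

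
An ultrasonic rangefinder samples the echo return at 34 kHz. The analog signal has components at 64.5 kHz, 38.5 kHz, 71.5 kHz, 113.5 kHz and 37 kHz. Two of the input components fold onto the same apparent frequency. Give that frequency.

fs/2 = 17 kHz.
64.5 kHz mod fs = 30.5 kHz.
30.5 kHz > fs/2 = 17 kHz, folds to fs − 30.5 kHz = 3.5 kHz.
38.5 kHz mod fs = 4.5 kHz.
4.5 kHz ≤ fs/2 = 17 kHz, appears at 4.5 kHz.
71.5 kHz mod fs = 3.5 kHz.
3.5 kHz ≤ fs/2 = 17 kHz, appears at 3.5 kHz.
113.5 kHz mod fs = 11.5 kHz.
11.5 kHz ≤ fs/2 = 17 kHz, appears at 11.5 kHz.
37 kHz mod fs = 3 kHz.
3 kHz ≤ fs/2 = 17 kHz, appears at 3 kHz.
64.5 kHz and 71.5 kHz both map to 3.5 kHz.

3.5 kHz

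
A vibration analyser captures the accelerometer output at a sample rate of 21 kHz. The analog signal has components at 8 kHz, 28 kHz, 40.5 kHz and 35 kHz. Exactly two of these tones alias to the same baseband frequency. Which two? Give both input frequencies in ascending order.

28 kHz, 35 kHz

fs/2 = 10.5 kHz.
8 kHz ≤ fs/2 = 10.5 kHz, passes unchanged.
28 kHz mod fs = 7 kHz.
7 kHz ≤ fs/2 = 10.5 kHz, appears at 7 kHz.
40.5 kHz mod fs = 19.5 kHz.
19.5 kHz > fs/2 = 10.5 kHz, folds to fs − 19.5 kHz = 1.5 kHz.
35 kHz mod fs = 14 kHz.
14 kHz > fs/2 = 10.5 kHz, folds to fs − 14 kHz = 7 kHz.
28 kHz and 35 kHz both map to 7 kHz.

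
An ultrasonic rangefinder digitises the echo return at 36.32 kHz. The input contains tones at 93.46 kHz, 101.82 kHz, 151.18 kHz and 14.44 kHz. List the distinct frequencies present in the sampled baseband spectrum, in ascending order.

5.9 kHz, 7.14 kHz, 14.44 kHz, 15.5 kHz

fs/2 = 18.16 kHz.
93.46 kHz mod fs = 20.82 kHz.
20.82 kHz > fs/2 = 18.16 kHz, folds to fs − 20.82 kHz = 15.5 kHz.
101.82 kHz mod fs = 29.18 kHz.
29.18 kHz > fs/2 = 18.16 kHz, folds to fs − 29.18 kHz = 7.14 kHz.
151.18 kHz mod fs = 5.9 kHz.
5.9 kHz ≤ fs/2 = 18.16 kHz, appears at 5.9 kHz.
14.44 kHz ≤ fs/2 = 18.16 kHz, passes unchanged.
Distinct values: {5.9 kHz, 7.14 kHz, 14.44 kHz, 15.5 kHz}.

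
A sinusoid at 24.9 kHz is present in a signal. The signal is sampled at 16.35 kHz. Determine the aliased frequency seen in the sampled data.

24.9 kHz mod fs = 8.55 kHz.
8.55 kHz > fs/2 = 8.175 kHz, folds to fs − 8.55 kHz = 7.8 kHz.

7.8 kHz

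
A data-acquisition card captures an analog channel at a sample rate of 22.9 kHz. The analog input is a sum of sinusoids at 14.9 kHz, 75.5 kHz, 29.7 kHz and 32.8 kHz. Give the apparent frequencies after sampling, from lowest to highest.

fs/2 = 11.45 kHz.
14.9 kHz > fs/2 = 11.45 kHz, folds to fs − 14.9 kHz = 8 kHz.
75.5 kHz mod fs = 6.8 kHz.
6.8 kHz ≤ fs/2 = 11.45 kHz, appears at 6.8 kHz.
29.7 kHz mod fs = 6.8 kHz.
6.8 kHz ≤ fs/2 = 11.45 kHz, appears at 6.8 kHz.
32.8 kHz mod fs = 9.9 kHz.
9.9 kHz ≤ fs/2 = 11.45 kHz, appears at 9.9 kHz.
Distinct values: {6.8 kHz, 8 kHz, 9.9 kHz}.

6.8 kHz, 8 kHz, 9.9 kHz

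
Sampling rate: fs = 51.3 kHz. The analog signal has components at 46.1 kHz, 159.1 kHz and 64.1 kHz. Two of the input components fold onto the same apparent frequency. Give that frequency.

5.2 kHz

fs/2 = 25.65 kHz.
46.1 kHz > fs/2 = 25.65 kHz, folds to fs − 46.1 kHz = 5.2 kHz.
159.1 kHz mod fs = 5.2 kHz.
5.2 kHz ≤ fs/2 = 25.65 kHz, appears at 5.2 kHz.
64.1 kHz mod fs = 12.8 kHz.
12.8 kHz ≤ fs/2 = 25.65 kHz, appears at 12.8 kHz.
46.1 kHz and 159.1 kHz both map to 5.2 kHz.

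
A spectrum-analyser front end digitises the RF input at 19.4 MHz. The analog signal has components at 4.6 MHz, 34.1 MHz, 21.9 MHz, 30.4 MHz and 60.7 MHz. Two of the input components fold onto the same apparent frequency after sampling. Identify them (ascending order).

fs/2 = 9.7 MHz.
4.6 MHz ≤ fs/2 = 9.7 MHz, passes unchanged.
34.1 MHz mod fs = 14.7 MHz.
14.7 MHz > fs/2 = 9.7 MHz, folds to fs − 14.7 MHz = 4.7 MHz.
21.9 MHz mod fs = 2.5 MHz.
2.5 MHz ≤ fs/2 = 9.7 MHz, appears at 2.5 MHz.
30.4 MHz mod fs = 11 MHz.
11 MHz > fs/2 = 9.7 MHz, folds to fs − 11 MHz = 8.4 MHz.
60.7 MHz mod fs = 2.5 MHz.
2.5 MHz ≤ fs/2 = 9.7 MHz, appears at 2.5 MHz.
21.9 MHz and 60.7 MHz both map to 2.5 MHz.

21.9 MHz, 60.7 MHz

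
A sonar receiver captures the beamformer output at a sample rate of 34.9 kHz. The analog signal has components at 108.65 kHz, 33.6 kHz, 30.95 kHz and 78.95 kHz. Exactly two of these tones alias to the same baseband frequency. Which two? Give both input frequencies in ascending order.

fs/2 = 17.45 kHz.
108.65 kHz mod fs = 3.95 kHz.
3.95 kHz ≤ fs/2 = 17.45 kHz, appears at 3.95 kHz.
33.6 kHz > fs/2 = 17.45 kHz, folds to fs − 33.6 kHz = 1.3 kHz.
30.95 kHz > fs/2 = 17.45 kHz, folds to fs − 30.95 kHz = 3.95 kHz.
78.95 kHz mod fs = 9.15 kHz.
9.15 kHz ≤ fs/2 = 17.45 kHz, appears at 9.15 kHz.
30.95 kHz and 108.65 kHz both map to 3.95 kHz.

30.95 kHz, 108.65 kHz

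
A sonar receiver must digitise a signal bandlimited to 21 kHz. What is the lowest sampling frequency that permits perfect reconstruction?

42 kHz

Nyquist rate = 2 × 21 kHz = 42 kHz.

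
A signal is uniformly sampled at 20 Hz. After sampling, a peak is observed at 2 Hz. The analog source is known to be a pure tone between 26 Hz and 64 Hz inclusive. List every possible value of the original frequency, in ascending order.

38 Hz, 42 Hz, 58 Hz, 62 Hz

Frequencies that alias to 2 Hz are k·fs ± 2 Hz for integer k ≥ 0.
k=0: 2 Hz.
k=1: 18 Hz, 22 Hz.
k=2: 38 Hz, 42 Hz.
k=3: 58 Hz, 62 Hz.
k=4: 78 Hz, 82 Hz.
Within [26 Hz, 64 Hz]: 38 Hz, 42 Hz, 58 Hz, 62 Hz.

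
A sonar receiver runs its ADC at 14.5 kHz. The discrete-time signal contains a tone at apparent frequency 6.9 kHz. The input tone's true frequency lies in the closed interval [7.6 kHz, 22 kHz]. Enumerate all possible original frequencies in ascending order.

7.6 kHz, 21.4 kHz

Frequencies that alias to 6.9 kHz are k·fs ± 6.9 kHz for integer k ≥ 0.
k=0: 6.9 kHz.
k=1: 7.6 kHz, 21.4 kHz.
k=2: 22.1 kHz, 35.9 kHz.
Within [7.6 kHz, 22 kHz]: 7.6 kHz, 21.4 kHz.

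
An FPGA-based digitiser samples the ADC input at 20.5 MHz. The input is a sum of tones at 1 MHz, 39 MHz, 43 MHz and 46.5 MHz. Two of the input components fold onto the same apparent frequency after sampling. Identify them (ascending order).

fs/2 = 10.25 MHz.
1 MHz ≤ fs/2 = 10.25 MHz, passes unchanged.
39 MHz mod fs = 18.5 MHz.
18.5 MHz > fs/2 = 10.25 MHz, folds to fs − 18.5 MHz = 2 MHz.
43 MHz mod fs = 2 MHz.
2 MHz ≤ fs/2 = 10.25 MHz, appears at 2 MHz.
46.5 MHz mod fs = 5.5 MHz.
5.5 MHz ≤ fs/2 = 10.25 MHz, appears at 5.5 MHz.
39 MHz and 43 MHz both map to 2 MHz.

39 MHz, 43 MHz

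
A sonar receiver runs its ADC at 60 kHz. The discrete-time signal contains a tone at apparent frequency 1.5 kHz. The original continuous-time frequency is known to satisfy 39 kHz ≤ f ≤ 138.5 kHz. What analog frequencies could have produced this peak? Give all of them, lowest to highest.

58.5 kHz, 61.5 kHz, 118.5 kHz, 121.5 kHz

Frequencies that alias to 1.5 kHz are k·fs ± 1.5 kHz for integer k ≥ 0.
k=0: 1.5 kHz.
k=1: 58.5 kHz, 61.5 kHz.
k=2: 118.5 kHz, 121.5 kHz.
k=3: 178.5 kHz, 181.5 kHz.
Within [39 kHz, 138.5 kHz]: 58.5 kHz, 61.5 kHz, 118.5 kHz, 121.5 kHz.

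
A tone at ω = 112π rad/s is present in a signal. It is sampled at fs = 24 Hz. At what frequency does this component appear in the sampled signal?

ω = 112π rad/s → f = ω/(2π) = 56 Hz.
56 Hz mod fs = 8 Hz.
8 Hz ≤ fs/2 = 12 Hz, appears at 8 Hz.

8 Hz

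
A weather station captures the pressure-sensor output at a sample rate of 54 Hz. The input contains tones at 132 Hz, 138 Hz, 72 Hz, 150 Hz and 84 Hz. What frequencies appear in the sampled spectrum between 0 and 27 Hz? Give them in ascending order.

12 Hz, 18 Hz, 24 Hz

fs/2 = 27 Hz.
132 Hz mod fs = 24 Hz.
24 Hz ≤ fs/2 = 27 Hz, appears at 24 Hz.
138 Hz mod fs = 30 Hz.
30 Hz > fs/2 = 27 Hz, folds to fs − 30 Hz = 24 Hz.
72 Hz mod fs = 18 Hz.
18 Hz ≤ fs/2 = 27 Hz, appears at 18 Hz.
150 Hz mod fs = 42 Hz.
42 Hz > fs/2 = 27 Hz, folds to fs − 42 Hz = 12 Hz.
84 Hz mod fs = 30 Hz.
30 Hz > fs/2 = 27 Hz, folds to fs − 30 Hz = 24 Hz.
Distinct values: {12 Hz, 18 Hz, 24 Hz}.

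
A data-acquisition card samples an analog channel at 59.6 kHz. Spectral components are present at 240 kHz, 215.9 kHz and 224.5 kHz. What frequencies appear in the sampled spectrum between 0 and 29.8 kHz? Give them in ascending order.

fs/2 = 29.8 kHz.
240 kHz mod fs = 1.6 kHz.
1.6 kHz ≤ fs/2 = 29.8 kHz, appears at 1.6 kHz.
215.9 kHz mod fs = 37.1 kHz.
37.1 kHz > fs/2 = 29.8 kHz, folds to fs − 37.1 kHz = 22.5 kHz.
224.5 kHz mod fs = 45.7 kHz.
45.7 kHz > fs/2 = 29.8 kHz, folds to fs − 45.7 kHz = 13.9 kHz.
Distinct values: {1.6 kHz, 13.9 kHz, 22.5 kHz}.

1.6 kHz, 13.9 kHz, 22.5 kHz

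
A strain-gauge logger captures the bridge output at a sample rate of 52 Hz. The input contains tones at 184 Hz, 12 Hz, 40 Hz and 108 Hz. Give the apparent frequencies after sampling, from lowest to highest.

fs/2 = 26 Hz.
184 Hz mod fs = 28 Hz.
28 Hz > fs/2 = 26 Hz, folds to fs − 28 Hz = 24 Hz.
12 Hz ≤ fs/2 = 26 Hz, passes unchanged.
40 Hz > fs/2 = 26 Hz, folds to fs − 40 Hz = 12 Hz.
108 Hz mod fs = 4 Hz.
4 Hz ≤ fs/2 = 26 Hz, appears at 4 Hz.
Distinct values: {4 Hz, 12 Hz, 24 Hz}.

4 Hz, 12 Hz, 24 Hz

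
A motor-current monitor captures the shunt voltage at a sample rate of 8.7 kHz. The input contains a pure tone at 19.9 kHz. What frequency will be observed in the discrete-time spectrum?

2.5 kHz

19.9 kHz mod fs = 2.5 kHz.
2.5 kHz ≤ fs/2 = 4.35 kHz, appears at 2.5 kHz.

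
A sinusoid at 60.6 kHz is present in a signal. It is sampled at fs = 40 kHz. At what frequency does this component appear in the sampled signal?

19.4 kHz

60.6 kHz mod fs = 20.6 kHz.
20.6 kHz > fs/2 = 20 kHz, folds to fs − 20.6 kHz = 19.4 kHz.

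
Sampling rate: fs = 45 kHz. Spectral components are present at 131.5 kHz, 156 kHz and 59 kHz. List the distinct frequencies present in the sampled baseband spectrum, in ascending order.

3.5 kHz, 14 kHz, 21 kHz

fs/2 = 22.5 kHz.
131.5 kHz mod fs = 41.5 kHz.
41.5 kHz > fs/2 = 22.5 kHz, folds to fs − 41.5 kHz = 3.5 kHz.
156 kHz mod fs = 21 kHz.
21 kHz ≤ fs/2 = 22.5 kHz, appears at 21 kHz.
59 kHz mod fs = 14 kHz.
14 kHz ≤ fs/2 = 22.5 kHz, appears at 14 kHz.
Distinct values: {3.5 kHz, 14 kHz, 21 kHz}.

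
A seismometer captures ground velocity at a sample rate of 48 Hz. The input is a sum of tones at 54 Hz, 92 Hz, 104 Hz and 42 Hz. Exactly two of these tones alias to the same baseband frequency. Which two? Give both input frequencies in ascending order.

fs/2 = 24 Hz.
54 Hz mod fs = 6 Hz.
6 Hz ≤ fs/2 = 24 Hz, appears at 6 Hz.
92 Hz mod fs = 44 Hz.
44 Hz > fs/2 = 24 Hz, folds to fs − 44 Hz = 4 Hz.
104 Hz mod fs = 8 Hz.
8 Hz ≤ fs/2 = 24 Hz, appears at 8 Hz.
42 Hz > fs/2 = 24 Hz, folds to fs − 42 Hz = 6 Hz.
42 Hz and 54 Hz both map to 6 Hz.

42 Hz, 54 Hz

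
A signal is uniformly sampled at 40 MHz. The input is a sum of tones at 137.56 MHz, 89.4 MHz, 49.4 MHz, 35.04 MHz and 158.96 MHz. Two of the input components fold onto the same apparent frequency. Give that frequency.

9.4 MHz

fs/2 = 20 MHz.
137.56 MHz mod fs = 17.56 MHz.
17.56 MHz ≤ fs/2 = 20 MHz, appears at 17.56 MHz.
89.4 MHz mod fs = 9.4 MHz.
9.4 MHz ≤ fs/2 = 20 MHz, appears at 9.4 MHz.
49.4 MHz mod fs = 9.4 MHz.
9.4 MHz ≤ fs/2 = 20 MHz, appears at 9.4 MHz.
35.04 MHz > fs/2 = 20 MHz, folds to fs − 35.04 MHz = 4.96 MHz.
158.96 MHz mod fs = 38.96 MHz.
38.96 MHz > fs/2 = 20 MHz, folds to fs − 38.96 MHz = 1.04 MHz.
49.4 MHz and 89.4 MHz both map to 9.4 MHz.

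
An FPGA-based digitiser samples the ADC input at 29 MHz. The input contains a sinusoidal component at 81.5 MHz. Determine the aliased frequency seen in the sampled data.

5.5 MHz

81.5 MHz mod fs = 23.5 MHz.
23.5 MHz > fs/2 = 14.5 MHz, folds to fs − 23.5 MHz = 5.5 MHz.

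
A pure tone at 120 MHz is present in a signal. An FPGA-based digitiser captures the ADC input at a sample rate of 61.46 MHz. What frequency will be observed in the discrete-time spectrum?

120 MHz mod fs = 58.54 MHz.
58.54 MHz > fs/2 = 30.73 MHz, folds to fs − 58.54 MHz = 2.92 MHz.

2.92 MHz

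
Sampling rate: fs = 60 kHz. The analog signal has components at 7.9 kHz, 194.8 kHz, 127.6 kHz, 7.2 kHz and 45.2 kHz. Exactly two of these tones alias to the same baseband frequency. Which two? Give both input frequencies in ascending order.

45.2 kHz, 194.8 kHz

fs/2 = 30 kHz.
7.9 kHz ≤ fs/2 = 30 kHz, passes unchanged.
194.8 kHz mod fs = 14.8 kHz.
14.8 kHz ≤ fs/2 = 30 kHz, appears at 14.8 kHz.
127.6 kHz mod fs = 7.6 kHz.
7.6 kHz ≤ fs/2 = 30 kHz, appears at 7.6 kHz.
7.2 kHz ≤ fs/2 = 30 kHz, passes unchanged.
45.2 kHz > fs/2 = 30 kHz, folds to fs − 45.2 kHz = 14.8 kHz.
45.2 kHz and 194.8 kHz both map to 14.8 kHz.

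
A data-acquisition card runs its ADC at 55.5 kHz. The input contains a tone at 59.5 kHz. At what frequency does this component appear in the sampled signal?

4 kHz

59.5 kHz mod fs = 4 kHz.
4 kHz ≤ fs/2 = 27.75 kHz, appears at 4 kHz.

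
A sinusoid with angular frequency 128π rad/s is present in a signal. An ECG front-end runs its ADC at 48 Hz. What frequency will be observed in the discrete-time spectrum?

ω = 128π rad/s → f = ω/(2π) = 64 Hz.
64 Hz mod fs = 16 Hz.
16 Hz ≤ fs/2 = 24 Hz, appears at 16 Hz.

16 Hz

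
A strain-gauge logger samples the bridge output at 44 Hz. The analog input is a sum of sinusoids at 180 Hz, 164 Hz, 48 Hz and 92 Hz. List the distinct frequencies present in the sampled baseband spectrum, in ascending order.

fs/2 = 22 Hz.
180 Hz mod fs = 4 Hz.
4 Hz ≤ fs/2 = 22 Hz, appears at 4 Hz.
164 Hz mod fs = 32 Hz.
32 Hz > fs/2 = 22 Hz, folds to fs − 32 Hz = 12 Hz.
48 Hz mod fs = 4 Hz.
4 Hz ≤ fs/2 = 22 Hz, appears at 4 Hz.
92 Hz mod fs = 4 Hz.
4 Hz ≤ fs/2 = 22 Hz, appears at 4 Hz.
Distinct values: {4 Hz, 12 Hz}.

4 Hz, 12 Hz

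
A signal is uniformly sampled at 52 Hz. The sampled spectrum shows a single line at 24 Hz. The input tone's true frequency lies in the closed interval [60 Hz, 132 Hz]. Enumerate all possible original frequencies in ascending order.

76 Hz, 80 Hz, 128 Hz, 132 Hz

Frequencies that alias to 24 Hz are k·fs ± 24 Hz for integer k ≥ 0.
k=0: 24 Hz.
k=1: 28 Hz, 76 Hz.
k=2: 80 Hz, 128 Hz.
k=3: 132 Hz, 180 Hz.
k=4: 184 Hz, 232 Hz.
Within [60 Hz, 132 Hz]: 76 Hz, 80 Hz, 128 Hz, 132 Hz.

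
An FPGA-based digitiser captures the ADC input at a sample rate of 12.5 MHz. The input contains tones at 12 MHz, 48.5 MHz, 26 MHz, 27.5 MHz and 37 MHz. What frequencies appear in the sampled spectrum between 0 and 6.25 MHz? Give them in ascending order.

fs/2 = 6.25 MHz.
12 MHz > fs/2 = 6.25 MHz, folds to fs − 12 MHz = 0.5 MHz.
48.5 MHz mod fs = 11 MHz.
11 MHz > fs/2 = 6.25 MHz, folds to fs − 11 MHz = 1.5 MHz.
26 MHz mod fs = 1 MHz.
1 MHz ≤ fs/2 = 6.25 MHz, appears at 1 MHz.
27.5 MHz mod fs = 2.5 MHz.
2.5 MHz ≤ fs/2 = 6.25 MHz, appears at 2.5 MHz.
37 MHz mod fs = 12 MHz.
12 MHz > fs/2 = 6.25 MHz, folds to fs − 12 MHz = 0.5 MHz.
Distinct values: {0.5 MHz, 1 MHz, 1.5 MHz, 2.5 MHz}.

0.5 MHz, 1 MHz, 1.5 MHz, 2.5 MHz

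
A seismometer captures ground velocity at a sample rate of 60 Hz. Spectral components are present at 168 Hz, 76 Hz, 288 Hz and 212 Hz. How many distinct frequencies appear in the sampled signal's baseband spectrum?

fs/2 = 30 Hz.
168 Hz mod fs = 48 Hz.
48 Hz > fs/2 = 30 Hz, folds to fs − 48 Hz = 12 Hz.
76 Hz mod fs = 16 Hz.
16 Hz ≤ fs/2 = 30 Hz, appears at 16 Hz.
288 Hz mod fs = 48 Hz.
48 Hz > fs/2 = 30 Hz, folds to fs − 48 Hz = 12 Hz.
212 Hz mod fs = 32 Hz.
32 Hz > fs/2 = 30 Hz, folds to fs − 32 Hz = 28 Hz.
Distinct values: {12 Hz, 16 Hz, 28 Hz} → 3.

3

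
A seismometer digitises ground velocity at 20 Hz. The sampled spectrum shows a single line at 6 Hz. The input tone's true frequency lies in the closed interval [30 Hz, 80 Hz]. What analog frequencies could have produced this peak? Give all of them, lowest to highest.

34 Hz, 46 Hz, 54 Hz, 66 Hz, 74 Hz

Frequencies that alias to 6 Hz are k·fs ± 6 Hz for integer k ≥ 0.
k=0: 6 Hz.
k=1: 14 Hz, 26 Hz.
k=2: 34 Hz, 46 Hz.
k=3: 54 Hz, 66 Hz.
k=4: 74 Hz, 86 Hz.
k=5: 94 Hz, 106 Hz.
Within [30 Hz, 80 Hz]: 34 Hz, 46 Hz, 54 Hz, 66 Hz, 74 Hz.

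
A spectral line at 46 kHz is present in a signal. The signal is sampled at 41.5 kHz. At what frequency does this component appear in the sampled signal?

4.5 kHz

46 kHz mod fs = 4.5 kHz.
4.5 kHz ≤ fs/2 = 20.75 kHz, appears at 4.5 kHz.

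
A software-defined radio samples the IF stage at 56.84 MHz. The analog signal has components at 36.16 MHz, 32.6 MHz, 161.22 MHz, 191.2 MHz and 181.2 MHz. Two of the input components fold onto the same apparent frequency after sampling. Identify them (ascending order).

36.16 MHz, 191.2 MHz

fs/2 = 28.42 MHz.
36.16 MHz > fs/2 = 28.42 MHz, folds to fs − 36.16 MHz = 20.68 MHz.
32.6 MHz > fs/2 = 28.42 MHz, folds to fs − 32.6 MHz = 24.24 MHz.
161.22 MHz mod fs = 47.54 MHz.
47.54 MHz > fs/2 = 28.42 MHz, folds to fs − 47.54 MHz = 9.3 MHz.
191.2 MHz mod fs = 20.68 MHz.
20.68 MHz ≤ fs/2 = 28.42 MHz, appears at 20.68 MHz.
181.2 MHz mod fs = 10.68 MHz.
10.68 MHz ≤ fs/2 = 28.42 MHz, appears at 10.68 MHz.
36.16 MHz and 191.2 MHz both map to 20.68 MHz.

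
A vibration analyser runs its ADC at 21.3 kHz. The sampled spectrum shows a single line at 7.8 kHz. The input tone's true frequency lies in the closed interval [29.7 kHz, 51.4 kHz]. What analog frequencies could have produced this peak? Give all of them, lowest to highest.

Frequencies that alias to 7.8 kHz are k·fs ± 7.8 kHz for integer k ≥ 0.
k=0: 7.8 kHz.
k=1: 13.5 kHz, 29.1 kHz.
k=2: 34.8 kHz, 50.4 kHz.
k=3: 56.1 kHz, 71.7 kHz.
Within [29.7 kHz, 51.4 kHz]: 34.8 kHz, 50.4 kHz.

34.8 kHz, 50.4 kHz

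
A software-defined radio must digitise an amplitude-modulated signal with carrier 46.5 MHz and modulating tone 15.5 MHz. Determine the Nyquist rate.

124 MHz

AM sidebands sit at fc ± fm = 31 MHz and 62 MHz.
Highest-frequency component: 62 MHz.
Nyquist rate = 2 × 62 MHz = 124 MHz.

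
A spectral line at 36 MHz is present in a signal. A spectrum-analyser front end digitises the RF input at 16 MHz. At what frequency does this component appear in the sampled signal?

36 MHz mod fs = 4 MHz.
4 MHz ≤ fs/2 = 8 MHz, appears at 4 MHz.

4 MHz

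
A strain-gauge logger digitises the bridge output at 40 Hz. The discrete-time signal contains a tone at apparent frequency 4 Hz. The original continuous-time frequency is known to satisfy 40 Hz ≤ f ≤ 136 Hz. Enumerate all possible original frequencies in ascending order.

44 Hz, 76 Hz, 84 Hz, 116 Hz, 124 Hz

Frequencies that alias to 4 Hz are k·fs ± 4 Hz for integer k ≥ 0.
k=0: 4 Hz.
k=1: 36 Hz, 44 Hz.
k=2: 76 Hz, 84 Hz.
k=3: 116 Hz, 124 Hz.
k=4: 156 Hz, 164 Hz.
Within [40 Hz, 136 Hz]: 44 Hz, 76 Hz, 84 Hz, 116 Hz, 124 Hz.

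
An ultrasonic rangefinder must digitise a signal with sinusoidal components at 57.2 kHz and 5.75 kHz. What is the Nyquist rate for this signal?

114.4 kHz

Highest-frequency component: 57.2 kHz.
Nyquist rate = 2 × 57.2 kHz = 114.4 kHz.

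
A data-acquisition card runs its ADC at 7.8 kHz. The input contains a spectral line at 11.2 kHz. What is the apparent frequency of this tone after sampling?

3.4 kHz

11.2 kHz mod fs = 3.4 kHz.
3.4 kHz ≤ fs/2 = 3.9 kHz, appears at 3.4 kHz.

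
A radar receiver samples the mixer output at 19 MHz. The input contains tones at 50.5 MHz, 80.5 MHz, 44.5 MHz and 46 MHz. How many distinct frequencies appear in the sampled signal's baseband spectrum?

3

fs/2 = 9.5 MHz.
50.5 MHz mod fs = 12.5 MHz.
12.5 MHz > fs/2 = 9.5 MHz, folds to fs − 12.5 MHz = 6.5 MHz.
80.5 MHz mod fs = 4.5 MHz.
4.5 MHz ≤ fs/2 = 9.5 MHz, appears at 4.5 MHz.
44.5 MHz mod fs = 6.5 MHz.
6.5 MHz ≤ fs/2 = 9.5 MHz, appears at 6.5 MHz.
46 MHz mod fs = 8 MHz.
8 MHz ≤ fs/2 = 9.5 MHz, appears at 8 MHz.
Distinct values: {4.5 MHz, 6.5 MHz, 8 MHz} → 3.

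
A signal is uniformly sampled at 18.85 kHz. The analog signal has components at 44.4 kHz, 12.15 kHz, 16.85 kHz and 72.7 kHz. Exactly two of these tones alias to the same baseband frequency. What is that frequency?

6.7 kHz

fs/2 = 9.425 kHz.
44.4 kHz mod fs = 6.7 kHz.
6.7 kHz ≤ fs/2 = 9.425 kHz, appears at 6.7 kHz.
12.15 kHz > fs/2 = 9.425 kHz, folds to fs − 12.15 kHz = 6.7 kHz.
16.85 kHz > fs/2 = 9.425 kHz, folds to fs − 16.85 kHz = 2 kHz.
72.7 kHz mod fs = 16.15 kHz.
16.15 kHz > fs/2 = 9.425 kHz, folds to fs − 16.15 kHz = 2.7 kHz.
12.15 kHz and 44.4 kHz both map to 6.7 kHz.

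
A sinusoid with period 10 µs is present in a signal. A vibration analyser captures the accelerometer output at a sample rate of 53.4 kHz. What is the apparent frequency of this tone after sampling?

6.8 kHz

T = 10 µs → f = 1/T = 100 kHz.
100 kHz mod fs = 46.6 kHz.
46.6 kHz > fs/2 = 26.7 kHz, folds to fs − 46.6 kHz = 6.8 kHz.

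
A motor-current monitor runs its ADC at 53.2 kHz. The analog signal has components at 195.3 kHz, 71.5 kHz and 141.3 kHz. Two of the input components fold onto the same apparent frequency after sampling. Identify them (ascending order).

fs/2 = 26.6 kHz.
195.3 kHz mod fs = 35.7 kHz.
35.7 kHz > fs/2 = 26.6 kHz, folds to fs − 35.7 kHz = 17.5 kHz.
71.5 kHz mod fs = 18.3 kHz.
18.3 kHz ≤ fs/2 = 26.6 kHz, appears at 18.3 kHz.
141.3 kHz mod fs = 34.9 kHz.
34.9 kHz > fs/2 = 26.6 kHz, folds to fs − 34.9 kHz = 18.3 kHz.
71.5 kHz and 141.3 kHz both map to 18.3 kHz.

71.5 kHz, 141.3 kHz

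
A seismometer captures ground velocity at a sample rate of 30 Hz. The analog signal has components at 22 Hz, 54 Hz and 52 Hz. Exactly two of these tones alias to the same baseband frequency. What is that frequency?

8 Hz

fs/2 = 15 Hz.
22 Hz > fs/2 = 15 Hz, folds to fs − 22 Hz = 8 Hz.
54 Hz mod fs = 24 Hz.
24 Hz > fs/2 = 15 Hz, folds to fs − 24 Hz = 6 Hz.
52 Hz mod fs = 22 Hz.
22 Hz > fs/2 = 15 Hz, folds to fs − 22 Hz = 8 Hz.
22 Hz and 52 Hz both map to 8 Hz.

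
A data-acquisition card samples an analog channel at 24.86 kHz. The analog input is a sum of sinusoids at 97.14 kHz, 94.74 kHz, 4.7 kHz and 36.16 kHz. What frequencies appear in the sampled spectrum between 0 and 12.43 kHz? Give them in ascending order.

2.3 kHz, 4.7 kHz, 11.3 kHz

fs/2 = 12.43 kHz.
97.14 kHz mod fs = 22.56 kHz.
22.56 kHz > fs/2 = 12.43 kHz, folds to fs − 22.56 kHz = 2.3 kHz.
94.74 kHz mod fs = 20.16 kHz.
20.16 kHz > fs/2 = 12.43 kHz, folds to fs − 20.16 kHz = 4.7 kHz.
4.7 kHz ≤ fs/2 = 12.43 kHz, passes unchanged.
36.16 kHz mod fs = 11.3 kHz.
11.3 kHz ≤ fs/2 = 12.43 kHz, appears at 11.3 kHz.
Distinct values: {2.3 kHz, 4.7 kHz, 11.3 kHz}.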